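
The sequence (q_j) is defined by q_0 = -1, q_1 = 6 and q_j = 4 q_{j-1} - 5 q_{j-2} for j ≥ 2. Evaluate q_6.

q_2 = 4(6) - 5(-1) = 29
q_3 = 4(29) - 5(6) = 86
q_4 = 4(86) - 5(29) = 199
q_5 = 4(199) - 5(86) = 366
q_6 = 4(366) - 5(199) = 469

469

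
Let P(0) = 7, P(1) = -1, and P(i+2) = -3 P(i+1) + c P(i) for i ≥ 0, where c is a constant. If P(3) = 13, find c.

P(2) = 3 + 7c
P(3) = -9 - 22c
So -9 - 22c = 13, giving c = -1.

-1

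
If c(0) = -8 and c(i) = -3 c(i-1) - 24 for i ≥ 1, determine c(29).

137260754729760

The fixed point is -24/(1 + 3) = -6, so c(i) + 6 = -3(c(i-1) + 6).
Hence c(i) = -2·(-3)^i - 6.
c(29) = -2·(-3)^{29} - 6 = -2·-68630377364883 - 6 = 137260754729760.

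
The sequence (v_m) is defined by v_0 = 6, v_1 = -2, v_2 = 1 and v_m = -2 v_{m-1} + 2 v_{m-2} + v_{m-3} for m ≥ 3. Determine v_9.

40

v_3 = -2(1) + 2(-2) + 6 = 0
v_4 = -2(0) + 2(1) + (-2) = 0
v_5 = -2(0) + 2(0) + 1 = 1
v_6 = -2(1) + 2(0) + 0 = -2
v_7 = -2(-2) + 2(1) + 0 = 6
v_8 = -2(6) + 2(-2) + 1 = -15
v_9 = -2(-15) + 2(6) + (-2) = 40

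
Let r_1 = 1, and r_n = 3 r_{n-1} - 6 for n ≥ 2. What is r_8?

-4371

r_2 = 3*1 - 6 = -3
r_3 = 3*(-3) - 6 = -15
r_4 = 3*(-15) - 6 = -51
r_5 = 3*(-51) - 6 = -159
r_6 = 3*(-159) - 6 = -483
r_7 = 3*(-483) - 6 = -1455
r_8 = 3*(-1455) - 6 = -4371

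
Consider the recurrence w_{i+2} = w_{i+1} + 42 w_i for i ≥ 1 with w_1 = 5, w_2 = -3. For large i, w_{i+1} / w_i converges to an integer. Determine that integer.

7

The characteristic equation is r^2 - r - 42 = 0, which factors as (r - 7)(r + 6) = 0.
So the roots are 7 and -6. Since |7| > |-6| and the coefficient of 7^i is non-zero, the ratio tends to 7.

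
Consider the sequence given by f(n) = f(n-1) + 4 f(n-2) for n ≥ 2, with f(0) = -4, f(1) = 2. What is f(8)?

-2014

f(2) = 2 + 4(-4) = -14
f(3) = (-14) + 4(2) = -6
f(4) = (-6) + 4(-14) = -62
f(5) = (-62) + 4(-6) = -86
f(6) = (-86) + 4(-62) = -334
f(7) = (-334) + 4(-86) = -678
f(8) = (-678) + 4(-334) = -2014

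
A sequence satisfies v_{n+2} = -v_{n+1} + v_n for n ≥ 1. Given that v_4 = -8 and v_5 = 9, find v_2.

Rearranging, v_{n-2} = v_n + v_{n-1}.
v_3 = 9 + (-8) = 1
v_2 = -8 + 1 = -7

-7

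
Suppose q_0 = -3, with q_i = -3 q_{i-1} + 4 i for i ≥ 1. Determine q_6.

q_1 = -3*(-3) + 4 = 13
q_2 = -3*13 + 8 = -31
q_3 = -3*(-31) + 12 = 105
q_4 = -3*105 + 16 = -299
q_5 = -3*(-299) + 20 = 917
q_6 = -3*917 + 24 = -2727

-2727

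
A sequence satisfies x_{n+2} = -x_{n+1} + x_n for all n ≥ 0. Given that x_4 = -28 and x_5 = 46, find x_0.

-2

Rearranging, x_{n-2} = x_n + x_{n-1}.
x_3 = 46 + (-28) = 18
x_2 = -28 + 18 = -10
x_1 = 18 + (-10) = 8
x_0 = -10 + 8 = -2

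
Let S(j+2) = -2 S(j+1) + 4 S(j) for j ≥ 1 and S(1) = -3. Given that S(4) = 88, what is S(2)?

Let S(2) = z.
S(3) = -12 - 2z
S(4) = 24 + 8z
So 24 + 8z = 88, giving z = 8.

8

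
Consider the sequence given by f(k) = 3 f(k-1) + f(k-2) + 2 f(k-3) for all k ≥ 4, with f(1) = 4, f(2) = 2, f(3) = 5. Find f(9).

f(4) = 3*5 + 2 + 2*4 = 25
f(5) = 3*25 + 5 + 2*2 = 84
f(6) = 3*84 + 25 + 2*5 = 287
f(7) = 3*287 + 84 + 2*25 = 995
f(8) = 3*995 + 287 + 2*84 = 3440
f(9) = 3*3440 + 995 + 2*287 = 11889

11889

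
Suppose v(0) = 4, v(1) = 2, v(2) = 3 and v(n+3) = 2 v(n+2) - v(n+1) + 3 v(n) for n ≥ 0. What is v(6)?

v(3) = 2·3 - 2 + 3·4 = 16
v(4) = 2·16 - 3 + 3·2 = 35
v(5) = 2·35 - 16 + 3·3 = 63
v(6) = 2·63 - 35 + 3·16 = 139

139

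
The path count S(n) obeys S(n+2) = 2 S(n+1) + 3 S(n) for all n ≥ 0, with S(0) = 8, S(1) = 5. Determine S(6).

S(2) = 2·5 + 3·8 = 34
S(3) = 2·34 + 3·5 = 83
S(4) = 2·83 + 3·34 = 268
S(5) = 2·268 + 3·83 = 785
S(6) = 2·785 + 3·268 = 2374

2374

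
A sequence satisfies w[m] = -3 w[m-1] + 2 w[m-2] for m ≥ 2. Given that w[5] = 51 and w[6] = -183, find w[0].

Rearranging, w[m-2] = (w[m] + 3 w[m-1]) / 2.
w[4] = (-183 + 3*51) / 2 = -30/2 = -15
w[3] = (51 + 3*(-15)) / 2 = 6/2 = 3
w[2] = (-15 + 3*3) / 2 = -6/2 = -3
w[1] = (3 + 3*(-3)) / 2 = -6/2 = -3
w[0] = (-3 + 3*(-3)) / 2 = -12/2 = -6

-6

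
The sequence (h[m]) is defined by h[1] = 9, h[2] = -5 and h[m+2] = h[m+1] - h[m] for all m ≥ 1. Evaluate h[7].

h[3] = (-5) - 9 = -14
h[4] = (-14) - (-5) = -9
h[5] = (-9) - (-14) = 5
h[6] = 5 - (-9) = 14
h[7] = 14 - 5 = 9

9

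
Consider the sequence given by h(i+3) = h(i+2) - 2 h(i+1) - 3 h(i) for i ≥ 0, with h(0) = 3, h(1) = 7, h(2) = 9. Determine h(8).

323

h(3) = 9 - 2(7) - 3(3) = -14
h(4) = (-14) - 2(9) - 3(7) = -53
h(5) = (-53) - 2(-14) - 3(9) = -52
h(6) = (-52) - 2(-53) - 3(-14) = 96
h(7) = 96 - 2(-52) - 3(-53) = 359
h(8) = 359 - 2(96) - 3(-52) = 323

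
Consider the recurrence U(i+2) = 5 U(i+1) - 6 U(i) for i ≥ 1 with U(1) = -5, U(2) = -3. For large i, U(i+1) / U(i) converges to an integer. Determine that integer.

3

The characteristic equation is r^2 - 5r + 6 = 0, which factors as (r - 3)(r - 2) = 0.
So the roots are 3 and 2. Since |3| > |2| and the coefficient of 3^i is non-zero, the ratio tends to 3.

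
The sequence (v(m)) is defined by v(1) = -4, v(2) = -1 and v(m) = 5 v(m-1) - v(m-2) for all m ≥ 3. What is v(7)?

-436

v(3) = 5*(-1) - (-4) = -1
v(4) = 5*(-1) - (-1) = -4
v(5) = 5*(-4) - (-1) = -19
v(6) = 5*(-19) - (-4) = -91
v(7) = 5*(-91) - (-19) = -436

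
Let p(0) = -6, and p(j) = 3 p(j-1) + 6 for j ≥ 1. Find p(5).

p(1) = 3·(-6) + 6 = -12
p(2) = 3·(-12) + 6 = -30
p(3) = 3·(-30) + 6 = -84
p(4) = 3·(-84) + 6 = -246
p(5) = 3·(-246) + 6 = -732

-732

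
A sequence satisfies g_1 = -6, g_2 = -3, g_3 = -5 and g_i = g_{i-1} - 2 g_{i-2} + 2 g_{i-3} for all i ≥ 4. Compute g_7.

-3

g_4 = (-5) - 2·(-3) + 2·(-6) = -11
g_5 = (-11) - 2·(-5) + 2·(-3) = -7
g_6 = (-7) - 2·(-11) + 2·(-5) = 5
g_7 = 5 - 2·(-7) + 2·(-11) = -3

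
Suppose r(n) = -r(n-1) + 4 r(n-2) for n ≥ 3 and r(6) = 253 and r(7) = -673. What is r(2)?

5

Rearranging, r(n-2) = (r(n) + r(n-1)) / 4.
r(5) = (-673 + 253) / 4 = -420/4 = -105
r(4) = (253 + (-105)) / 4 = 148/4 = 37
r(3) = (-105 + 37) / 4 = -68/4 = -17
r(2) = (37 + (-17)) / 4 = 20/4 = 5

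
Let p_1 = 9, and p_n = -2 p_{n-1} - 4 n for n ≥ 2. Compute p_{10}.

-5760

p_2 = -2·9 - 8 = -26
p_3 = -2·(-26) - 12 = 40
p_4 = -2·40 - 16 = -96
p_5 = -2·(-96) - 20 = 172
p_6 = -2·172 - 24 = -368
p_7 = -2·(-368) - 28 = 708
p_8 = -2·708 - 32 = -1448
p_9 = -2·(-1448) - 36 = 2860
p_{10} = -2·2860 - 40 = -5760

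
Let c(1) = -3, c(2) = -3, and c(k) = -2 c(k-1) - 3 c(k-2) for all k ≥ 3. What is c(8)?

51

c(3) = -2(-3) - 3(-3) = 15
c(4) = -2(15) - 3(-3) = -21
c(5) = -2(-21) - 3(15) = -3
c(6) = -2(-3) - 3(-21) = 69
c(7) = -2(69) - 3(-3) = -129
c(8) = -2(-129) - 3(69) = 51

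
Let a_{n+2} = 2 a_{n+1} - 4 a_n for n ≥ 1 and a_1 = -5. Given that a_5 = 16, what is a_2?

Let a_2 = w.
a_3 = 20 + 2w
a_4 = 40
a_5 = -8w
So -8w = 16, giving w = -2.

-2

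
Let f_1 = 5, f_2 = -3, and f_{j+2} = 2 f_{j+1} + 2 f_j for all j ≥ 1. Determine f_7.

80

f_3 = 2*(-3) + 2*5 = 4
f_4 = 2*4 + 2*(-3) = 2
f_5 = 2*2 + 2*4 = 12
f_6 = 2*12 + 2*2 = 28
f_7 = 2*28 + 2*12 = 80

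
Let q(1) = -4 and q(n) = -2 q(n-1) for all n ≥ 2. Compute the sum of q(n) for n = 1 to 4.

q(2) = -2*(-4) = 8
q(3) = -2*8 = -16
q(4) = -2*(-16) = 32
Sum = (-4) + 8 + (-16) + 32 = 20

20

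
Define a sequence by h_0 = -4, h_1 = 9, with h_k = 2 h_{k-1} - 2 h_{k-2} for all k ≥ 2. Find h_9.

144

h_2 = 2*9 - 2*(-4) = 26
h_3 = 2*26 - 2*9 = 34
h_4 = 2*34 - 2*26 = 16
h_5 = 2*16 - 2*34 = -36
h_6 = 2*(-36) - 2*16 = -104
h_7 = 2*(-104) - 2*(-36) = -136
h_8 = 2*(-136) - 2*(-104) = -64
h_9 = 2*(-64) - 2*(-136) = 144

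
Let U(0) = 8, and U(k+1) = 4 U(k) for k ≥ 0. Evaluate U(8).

524288

U(1) = 4*8 = 32
U(2) = 4*32 = 128
U(3) = 4*128 = 512
U(4) = 4*512 = 2048
U(5) = 4*2048 = 8192
U(6) = 4*8192 = 32768
U(7) = 4*32768 = 131072
U(8) = 4*131072 = 524288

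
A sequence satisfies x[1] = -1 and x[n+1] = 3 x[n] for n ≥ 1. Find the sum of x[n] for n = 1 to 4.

x[2] = 3*(-1) = -3
x[3] = 3*(-3) = -9
x[4] = 3*(-9) = -27
Sum = (-1) + (-3) + (-9) + (-27) = -40

-40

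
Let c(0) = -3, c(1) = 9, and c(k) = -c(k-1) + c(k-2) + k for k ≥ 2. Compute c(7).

c(2) = -9 + (-3) + 2 = -10
c(3) = -(-10) + 9 + 3 = 22
c(4) = -22 + (-10) + 4 = -28
c(5) = -(-28) + 22 + 5 = 55
c(6) = -55 + (-28) + 6 = -77
c(7) = -(-77) + 55 + 7 = 139

139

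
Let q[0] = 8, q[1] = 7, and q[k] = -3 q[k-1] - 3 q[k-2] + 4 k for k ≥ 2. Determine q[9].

-2682

q[2] = -3*7 - 3*8 + 8 = -37
q[3] = -3*(-37) - 3*7 + 12 = 102
q[4] = -3*102 - 3*(-37) + 16 = -179
q[5] = -3*(-179) - 3*102 + 20 = 251
q[6] = -3*251 - 3*(-179) + 24 = -192
q[7] = -3*(-192) - 3*251 + 28 = -149
q[8] = -3*(-149) - 3*(-192) + 32 = 1055
q[9] = -3*1055 - 3*(-149) + 36 = -2682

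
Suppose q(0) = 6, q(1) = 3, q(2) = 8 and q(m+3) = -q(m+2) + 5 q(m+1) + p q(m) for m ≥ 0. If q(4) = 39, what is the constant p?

-2

q(3) = 7 + 6p
q(4) = 33 - 3p
So 33 - 3p = 39, giving p = -2.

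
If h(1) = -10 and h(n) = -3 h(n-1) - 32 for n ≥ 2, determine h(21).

-6973568810

The fixed point is -32/(1 + 3) = -8, so h(n) + 8 = -3(h(n-1) + 8).
Hence h(n) = -2·(-3)^{n-1} - 8.
h(21) = -2·(-3)^{20} - 8 = -2·3486784401 - 8 = -6973568810.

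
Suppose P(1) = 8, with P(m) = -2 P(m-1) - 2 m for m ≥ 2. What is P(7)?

578

P(2) = -2·8 - 4 = -20
P(3) = -2·(-20) - 6 = 34
P(4) = -2·34 - 8 = -76
P(5) = -2·(-76) - 10 = 142
P(6) = -2·142 - 12 = -296
P(7) = -2·(-296) - 14 = 578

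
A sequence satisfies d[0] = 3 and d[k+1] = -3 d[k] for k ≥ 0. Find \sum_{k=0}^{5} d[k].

d[1] = -3·3 = -9
d[2] = -3·(-9) = 27
d[3] = -3·27 = -81
d[4] = -3·(-81) = 243
d[5] = -3·243 = -729
Sum = 3 + (-9) + 27 + (-81) + 243 + (-729) = -546

-546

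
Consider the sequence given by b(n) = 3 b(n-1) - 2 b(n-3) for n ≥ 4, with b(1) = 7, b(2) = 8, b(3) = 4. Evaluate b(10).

-4610

b(4) = 3*4 - 2*7 = -2
b(5) = 3*(-2) - 2*8 = -22
b(6) = 3*(-22) - 2*4 = -74
b(7) = 3*(-74) - 2*(-2) = -218
b(8) = 3*(-218) - 2*(-22) = -610
b(9) = 3*(-610) - 2*(-74) = -1682
b(10) = 3*(-1682) - 2*(-218) = -4610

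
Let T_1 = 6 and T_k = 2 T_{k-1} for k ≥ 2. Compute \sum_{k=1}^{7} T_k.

T_2 = 2*6 = 12
T_3 = 2*12 = 24
T_4 = 2*24 = 48
T_5 = 2*48 = 96
T_6 = 2*96 = 192
T_7 = 2*192 = 384
Sum = 6 + 12 + 24 + 48 + 96 + 192 + 384 = 762

762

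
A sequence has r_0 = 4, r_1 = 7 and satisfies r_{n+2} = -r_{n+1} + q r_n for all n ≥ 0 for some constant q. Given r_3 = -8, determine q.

-5

r_2 = -7 + 4q
r_3 = 7 + 3q
So 7 + 3q = -8, giving q = -5.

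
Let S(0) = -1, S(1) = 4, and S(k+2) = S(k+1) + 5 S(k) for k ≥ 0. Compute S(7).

724

S(2) = 4 + 5·(-1) = -1
S(3) = (-1) + 5·4 = 19
S(4) = 19 + 5·(-1) = 14
S(5) = 14 + 5·19 = 109
S(6) = 109 + 5·14 = 179
S(7) = 179 + 5·109 = 724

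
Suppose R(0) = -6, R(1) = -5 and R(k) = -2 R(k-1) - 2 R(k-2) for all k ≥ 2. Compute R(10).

352

R(2) = -2*(-5) - 2*(-6) = 22
R(3) = -2*22 - 2*(-5) = -34
R(4) = -2*(-34) - 2*22 = 24
R(5) = -2*24 - 2*(-34) = 20
R(6) = -2*20 - 2*24 = -88
R(7) = -2*(-88) - 2*20 = 136
R(8) = -2*136 - 2*(-88) = -96
R(9) = -2*(-96) - 2*136 = -80
R(10) = -2*(-80) - 2*(-96) = 352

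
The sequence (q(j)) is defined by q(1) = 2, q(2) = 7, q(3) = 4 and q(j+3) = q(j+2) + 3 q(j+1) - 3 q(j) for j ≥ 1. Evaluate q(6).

55

q(4) = 4 + 3·7 - 3·2 = 19
q(5) = 19 + 3·4 - 3·7 = 10
q(6) = 10 + 3·19 - 3·4 = 55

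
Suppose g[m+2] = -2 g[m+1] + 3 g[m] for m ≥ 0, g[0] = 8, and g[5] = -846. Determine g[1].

-6

Let g[1] = w.
g[2] = 24 - 2w
g[3] = -48 + 7w
g[4] = 168 - 20w
g[5] = -480 + 61w
So -480 + 61w = -846, giving w = -6.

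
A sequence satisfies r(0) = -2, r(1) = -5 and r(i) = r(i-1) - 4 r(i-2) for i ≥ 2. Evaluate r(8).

r(2) = (-5) - 4·(-2) = 3
r(3) = 3 - 4·(-5) = 23
r(4) = 23 - 4·3 = 11
r(5) = 11 - 4·23 = -81
r(6) = (-81) - 4·11 = -125
r(7) = (-125) - 4·(-81) = 199
r(8) = 199 - 4·(-125) = 699

699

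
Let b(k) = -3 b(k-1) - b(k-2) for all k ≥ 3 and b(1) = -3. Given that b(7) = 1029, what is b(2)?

Let b(2) = v.
b(3) = 3 - 3v
b(4) = -9 + 8v
b(5) = 24 - 21v
b(6) = -63 + 55v
b(7) = 165 - 144v
So 165 - 144v = 1029, giving v = -6.

-6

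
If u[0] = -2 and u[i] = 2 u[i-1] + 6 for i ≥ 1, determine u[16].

The fixed point is 6/(1 - 2) = -6, so u[i] + 6 = 2(u[i-1] + 6).
Hence u[i] = 4·2^i - 6.
u[16] = 4·2^{16} - 6 = 4·65536 - 6 = 262138.

262138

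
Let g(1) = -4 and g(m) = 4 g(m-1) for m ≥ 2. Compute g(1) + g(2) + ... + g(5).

g(2) = 4·(-4) = -16
g(3) = 4·(-16) = -64
g(4) = 4·(-64) = -256
g(5) = 4·(-256) = -1024
Sum = (-4) + (-16) + (-64) + (-256) + (-1024) = -1364

-1364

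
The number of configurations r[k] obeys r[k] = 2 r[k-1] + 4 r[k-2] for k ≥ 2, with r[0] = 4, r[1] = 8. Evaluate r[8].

34816

r[2] = 2*8 + 4*4 = 32
r[3] = 2*32 + 4*8 = 96
r[4] = 2*96 + 4*32 = 320
r[5] = 2*320 + 4*96 = 1024
r[6] = 2*1024 + 4*320 = 3328
r[7] = 2*3328 + 4*1024 = 10752
r[8] = 2*10752 + 4*3328 = 34816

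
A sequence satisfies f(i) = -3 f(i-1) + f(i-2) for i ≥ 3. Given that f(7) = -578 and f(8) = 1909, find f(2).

1

Rearranging, f(i-2) = f(i) + 3 f(i-1).
f(6) = 1909 + 3(-578) = 175
f(5) = -578 + 3(175) = -53
f(4) = 175 + 3(-53) = 16
f(3) = -53 + 3(16) = -5
f(2) = 16 + 3(-5) = 1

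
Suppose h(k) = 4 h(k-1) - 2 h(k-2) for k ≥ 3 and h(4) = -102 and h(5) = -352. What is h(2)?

Rearranging, h(k-2) = (h(k) - 4 h(k-1)) / -2.
h(3) = (-352 - 4(-102)) / -2 = 56/-2 = -28
h(2) = (-102 - 4(-28)) / -2 = 10/-2 = -5

-5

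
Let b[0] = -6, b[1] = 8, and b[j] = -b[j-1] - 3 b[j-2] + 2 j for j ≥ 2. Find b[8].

506

b[2] = -8 - 3(-6) + 4 = 14
b[3] = -14 - 3(8) + 6 = -32
b[4] = -(-32) - 3(14) + 8 = -2
b[5] = -(-2) - 3(-32) + 10 = 108
b[6] = -108 - 3(-2) + 12 = -90
b[7] = -(-90) - 3(108) + 14 = -220
b[8] = -(-220) - 3(-90) + 16 = 506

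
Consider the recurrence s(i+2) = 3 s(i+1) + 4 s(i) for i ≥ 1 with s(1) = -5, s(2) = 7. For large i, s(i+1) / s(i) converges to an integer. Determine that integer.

The characteristic equation is r^2 - 3r - 4 = 0, which factors as (r - 4)(r + 1) = 0.
So the roots are 4 and -1. Since |4| > |-1| and the coefficient of 4^i is non-zero, the ratio tends to 4.

4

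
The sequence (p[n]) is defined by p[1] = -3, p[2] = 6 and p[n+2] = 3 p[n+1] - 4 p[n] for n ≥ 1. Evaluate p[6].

-30

p[3] = 3·6 - 4·(-3) = 30
p[4] = 3·30 - 4·6 = 66
p[5] = 3·66 - 4·30 = 78
p[6] = 3·78 - 4·66 = -30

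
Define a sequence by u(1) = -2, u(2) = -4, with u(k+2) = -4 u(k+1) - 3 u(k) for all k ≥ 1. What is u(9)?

u(3) = -4·(-4) - 3·(-2) = 22
u(4) = -4·22 - 3·(-4) = -76
u(5) = -4·(-76) - 3·22 = 238
u(6) = -4·238 - 3·(-76) = -724
u(7) = -4·(-724) - 3·238 = 2182
u(8) = -4·2182 - 3·(-724) = -6556
u(9) = -4·(-6556) - 3·2182 = 19678

19678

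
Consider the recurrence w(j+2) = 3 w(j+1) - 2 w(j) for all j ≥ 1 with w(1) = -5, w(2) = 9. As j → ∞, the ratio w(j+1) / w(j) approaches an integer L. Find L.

2

The characteristic equation is r^2 - 3r + 2 = 0, which factors as (r - 2)(r - 1) = 0.
So the roots are 2 and 1. Since |2| > |1| and the coefficient of 2^j is non-zero, the ratio tends to 2.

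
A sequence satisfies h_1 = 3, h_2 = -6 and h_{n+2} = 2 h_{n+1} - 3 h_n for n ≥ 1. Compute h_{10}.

h_3 = 2*(-6) - 3*3 = -21
h_4 = 2*(-21) - 3*(-6) = -24
h_5 = 2*(-24) - 3*(-21) = 15
h_6 = 2*15 - 3*(-24) = 102
h_7 = 2*102 - 3*15 = 159
h_8 = 2*159 - 3*102 = 12
h_9 = 2*12 - 3*159 = -453
h_{10} = 2*(-453) - 3*12 = -942

-942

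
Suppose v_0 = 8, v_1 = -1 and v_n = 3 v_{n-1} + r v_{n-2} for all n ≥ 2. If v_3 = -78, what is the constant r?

-3

v_2 = -3 + 8r
v_3 = -9 + 23r
So -9 + 23r = -78, giving r = -3.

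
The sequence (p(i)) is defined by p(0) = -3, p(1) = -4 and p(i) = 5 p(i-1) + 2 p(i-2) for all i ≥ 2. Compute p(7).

p(2) = 5*(-4) + 2*(-3) = -26
p(3) = 5*(-26) + 2*(-4) = -138
p(4) = 5*(-138) + 2*(-26) = -742
p(5) = 5*(-742) + 2*(-138) = -3986
p(6) = 5*(-3986) + 2*(-742) = -21414
p(7) = 5*(-21414) + 2*(-3986) = -115042

-115042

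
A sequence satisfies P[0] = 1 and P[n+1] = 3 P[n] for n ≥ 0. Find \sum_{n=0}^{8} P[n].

P[1] = 3·1 = 3
P[2] = 3·3 = 9
P[3] = 3·9 = 27
P[4] = 3·27 = 81
P[5] = 3·81 = 243
P[6] = 3·243 = 729
P[7] = 3·729 = 2187
P[8] = 3·2187 = 6561
Sum = 1 + 3 + 9 + 27 + 81 + 243 + 729 + 2187 + 6561 = 9841

9841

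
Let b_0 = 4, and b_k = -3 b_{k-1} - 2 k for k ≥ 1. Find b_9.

b_1 = -3*4 - 2 = -14
b_2 = -3*(-14) - 4 = 38
b_3 = -3*38 - 6 = -120
b_4 = -3*(-120) - 8 = 352
b_5 = -3*352 - 10 = -1066
b_6 = -3*(-1066) - 12 = 3186
b_7 = -3*3186 - 14 = -9572
b_8 = -3*(-9572) - 16 = 28700
b_9 = -3*28700 - 18 = -86118

-86118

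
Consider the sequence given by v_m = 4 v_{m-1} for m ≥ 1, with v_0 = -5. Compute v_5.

v_1 = 4·(-5) = -20
v_2 = 4·(-20) = -80
v_3 = 4·(-80) = -320
v_4 = 4·(-320) = -1280
v_5 = 4·(-1280) = -5120

-5120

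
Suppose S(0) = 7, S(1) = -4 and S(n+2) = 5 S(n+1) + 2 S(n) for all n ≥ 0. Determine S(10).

-4859626

S(2) = 5(-4) + 2(7) = -6
S(3) = 5(-6) + 2(-4) = -38
S(4) = 5(-38) + 2(-6) = -202
S(5) = 5(-202) + 2(-38) = -1086
S(6) = 5(-1086) + 2(-202) = -5834
S(7) = 5(-5834) + 2(-1086) = -31342
S(8) = 5(-31342) + 2(-5834) = -168378
S(9) = 5(-168378) + 2(-31342) = -904574
S(10) = 5(-904574) + 2(-168378) = -4859626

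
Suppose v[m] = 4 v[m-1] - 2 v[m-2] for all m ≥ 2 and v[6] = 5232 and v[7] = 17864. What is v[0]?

Rearranging, v[m-2] = (v[m] - 4 v[m-1]) / -2.
v[5] = (17864 - 4*5232) / -2 = -3064/-2 = 1532
v[4] = (5232 - 4*1532) / -2 = -896/-2 = 448
v[3] = (1532 - 4*448) / -2 = -260/-2 = 130
v[2] = (448 - 4*130) / -2 = -72/-2 = 36
v[1] = (130 - 4*36) / -2 = -14/-2 = 7
v[0] = (36 - 4*7) / -2 = 8/-2 = -4

-4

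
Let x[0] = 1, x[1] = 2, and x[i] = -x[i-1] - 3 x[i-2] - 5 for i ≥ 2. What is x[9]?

x[2] = -2 - 3·1 - 5 = -10
x[3] = -(-10) - 3·2 - 5 = -1
x[4] = -(-1) - 3·(-10) - 5 = 26
x[5] = -26 - 3·(-1) - 5 = -28
x[6] = -(-28) - 3·26 - 5 = -55
x[7] = -(-55) - 3·(-28) - 5 = 134
x[8] = -134 - 3·(-55) - 5 = 26
x[9] = -26 - 3·134 - 5 = -433

-433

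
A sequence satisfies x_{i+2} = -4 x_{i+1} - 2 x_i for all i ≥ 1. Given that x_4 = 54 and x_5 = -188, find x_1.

Rearranging, x_{i-2} = (x_i + 4 x_{i-1}) / -2.
x_3 = (-188 + 4(54)) / -2 = 28/-2 = -14
x_2 = (54 + 4(-14)) / -2 = -2/-2 = 1
x_1 = (-14 + 4(1)) / -2 = -10/-2 = 5

5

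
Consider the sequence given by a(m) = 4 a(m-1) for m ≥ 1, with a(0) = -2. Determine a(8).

a(1) = 4·(-2) = -8
a(2) = 4·(-8) = -32
a(3) = 4·(-32) = -128
a(4) = 4·(-128) = -512
a(5) = 4·(-512) = -2048
a(6) = 4·(-2048) = -8192
a(7) = 4·(-8192) = -32768
a(8) = 4·(-32768) = -131072

-131072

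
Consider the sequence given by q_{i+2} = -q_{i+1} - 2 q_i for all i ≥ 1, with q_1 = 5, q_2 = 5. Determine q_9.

q_3 = -5 - 2*5 = -15
q_4 = -(-15) - 2*5 = 5
q_5 = -5 - 2*(-15) = 25
q_6 = -25 - 2*5 = -35
q_7 = -(-35) - 2*25 = -15
q_8 = -(-15) - 2*(-35) = 85
q_9 = -85 - 2*(-15) = -55

-55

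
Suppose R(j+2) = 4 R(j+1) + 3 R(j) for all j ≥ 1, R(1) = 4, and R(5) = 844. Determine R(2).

Let R(2) = x.
R(3) = 12 + 4x
R(4) = 48 + 19x
R(5) = 228 + 88x
So 228 + 88x = 844, giving x = 7.

7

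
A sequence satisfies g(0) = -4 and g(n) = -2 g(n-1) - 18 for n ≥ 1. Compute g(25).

-67108870

The fixed point is -18/(1 + 2) = -6, so g(n) + 6 = -2(g(n-1) + 6).
Hence g(n) = 2·(-2)^n - 6.
g(25) = 2·(-2)^{25} - 6 = 2·-33554432 - 6 = -67108870.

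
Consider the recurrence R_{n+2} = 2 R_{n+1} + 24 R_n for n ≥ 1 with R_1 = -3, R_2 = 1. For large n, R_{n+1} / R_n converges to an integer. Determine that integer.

6

The characteristic equation is r^2 - 2r - 24 = 0, which factors as (r - 6)(r + 4) = 0.
So the roots are 6 and -4. Since |6| > |-4| and the coefficient of 6^n is non-zero, the ratio tends to 6.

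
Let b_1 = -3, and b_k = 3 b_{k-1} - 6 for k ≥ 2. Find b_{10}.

b_2 = 3*(-3) - 6 = -15
b_3 = 3*(-15) - 6 = -51
b_4 = 3*(-51) - 6 = -159
b_5 = 3*(-159) - 6 = -483
b_6 = 3*(-483) - 6 = -1455
b_7 = 3*(-1455) - 6 = -4371
b_8 = 3*(-4371) - 6 = -13119
b_9 = 3*(-13119) - 6 = -39363
b_{10} = 3*(-39363) - 6 = -118095

-118095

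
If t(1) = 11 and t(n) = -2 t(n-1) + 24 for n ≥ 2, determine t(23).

12582920

The fixed point is 24/(1 + 2) = 8, so t(n) - 8 = -2(t(n-1) - 8).
Hence t(n) = 3·(-2)^{n-1} + 8.
t(23) = 3·(-2)^{22} + 8 = 3·4194304 + 8 = 12582920.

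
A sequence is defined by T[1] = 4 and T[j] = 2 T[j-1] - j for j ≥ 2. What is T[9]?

T[2] = 2*4 - 2 = 6
T[3] = 2*6 - 3 = 9
T[4] = 2*9 - 4 = 14
T[5] = 2*14 - 5 = 23
T[6] = 2*23 - 6 = 40
T[7] = 2*40 - 7 = 73
T[8] = 2*73 - 8 = 138
T[9] = 2*138 - 9 = 267

267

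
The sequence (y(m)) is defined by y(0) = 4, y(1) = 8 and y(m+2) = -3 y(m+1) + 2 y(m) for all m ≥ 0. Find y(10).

-458272

y(2) = -3(8) + 2(4) = -16
y(3) = -3(-16) + 2(8) = 64
y(4) = -3(64) + 2(-16) = -224
y(5) = -3(-224) + 2(64) = 800
y(6) = -3(800) + 2(-224) = -2848
y(7) = -3(-2848) + 2(800) = 10144
y(8) = -3(10144) + 2(-2848) = -36128
y(9) = -3(-36128) + 2(10144) = 128672
y(10) = -3(128672) + 2(-36128) = -458272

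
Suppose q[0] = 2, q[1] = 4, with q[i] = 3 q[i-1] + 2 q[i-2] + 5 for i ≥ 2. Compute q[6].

q[2] = 3·4 + 2·2 + 5 = 21
q[3] = 3·21 + 2·4 + 5 = 76
q[4] = 3·76 + 2·21 + 5 = 275
q[5] = 3·275 + 2·76 + 5 = 982
q[6] = 3·982 + 2·275 + 5 = 3501

3501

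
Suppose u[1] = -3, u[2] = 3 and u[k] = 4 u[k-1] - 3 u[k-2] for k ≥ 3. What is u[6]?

u[3] = 4*3 - 3*(-3) = 21
u[4] = 4*21 - 3*3 = 75
u[5] = 4*75 - 3*21 = 237
u[6] = 4*237 - 3*75 = 723

723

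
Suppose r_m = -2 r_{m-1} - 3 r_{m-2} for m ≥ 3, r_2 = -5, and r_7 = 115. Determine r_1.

5

Let r_1 = z.
r_3 = 10 - 3z
r_4 = -5 + 6z
r_5 = -20 - 3z
r_6 = 55 - 12z
r_7 = -50 + 33z
So -50 + 33z = 115, giving z = 5.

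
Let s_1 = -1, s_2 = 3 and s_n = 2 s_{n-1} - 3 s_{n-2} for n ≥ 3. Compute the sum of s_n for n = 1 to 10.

s_3 = 2·3 - 3·(-1) = 9
s_4 = 2·9 - 3·3 = 9
s_5 = 2·9 - 3·9 = -9
s_6 = 2·(-9) - 3·9 = -45
s_7 = 2·(-45) - 3·(-9) = -63
s_8 = 2·(-63) - 3·(-45) = 9
s_9 = 2·9 - 3·(-63) = 207
s_{10} = 2·207 - 3·9 = 387
Sum = (-1) + 3 + 9 + 9 + (-9) + (-45) + (-63) + 9 + 207 + 387 = 506

506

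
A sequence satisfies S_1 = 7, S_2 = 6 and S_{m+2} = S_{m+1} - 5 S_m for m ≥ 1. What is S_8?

-1954

S_3 = 6 - 5*7 = -29
S_4 = (-29) - 5*6 = -59
S_5 = (-59) - 5*(-29) = 86
S_6 = 86 - 5*(-59) = 381
S_7 = 381 - 5*86 = -49
S_8 = (-49) - 5*381 = -1954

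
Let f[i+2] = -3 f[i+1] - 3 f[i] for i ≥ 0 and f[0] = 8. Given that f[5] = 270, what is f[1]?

6

Let f[1] = w.
f[2] = -24 - 3w
f[3] = 72 + 6w
f[4] = -144 - 9w
f[5] = 216 + 9w
So 216 + 9w = 270, giving w = 6.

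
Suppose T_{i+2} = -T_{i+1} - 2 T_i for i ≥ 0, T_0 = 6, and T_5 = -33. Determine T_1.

-3

Let T_1 = x.
T_2 = -12 - x
T_3 = 12 - x
T_4 = 12 + 3x
T_5 = -36 - x
So -36 - x = -33, giving x = -3.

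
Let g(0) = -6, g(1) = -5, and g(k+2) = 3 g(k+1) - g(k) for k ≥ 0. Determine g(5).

-149

g(2) = 3*(-5) - (-6) = -9
g(3) = 3*(-9) - (-5) = -22
g(4) = 3*(-22) - (-9) = -57
g(5) = 3*(-57) - (-22) = -149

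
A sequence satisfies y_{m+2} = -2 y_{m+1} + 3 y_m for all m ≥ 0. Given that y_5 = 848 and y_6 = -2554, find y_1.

Rearranging, y_{m-2} = (y_m + 2 y_{m-1}) / 3.
y_4 = (-2554 + 2·848) / 3 = -858/3 = -286
y_3 = (848 + 2·(-286)) / 3 = 276/3 = 92
y_2 = (-286 + 2·92) / 3 = -102/3 = -34
y_1 = (92 + 2·(-34)) / 3 = 24/3 = 8

8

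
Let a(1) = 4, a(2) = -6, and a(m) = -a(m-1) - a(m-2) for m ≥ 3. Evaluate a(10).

4

a(3) = -(-6) - 4 = 2
a(4) = -2 - (-6) = 4
a(5) = -4 - 2 = -6
a(6) = -(-6) - 4 = 2
a(7) = -2 - (-6) = 4
a(8) = -4 - 2 = -6
a(9) = -(-6) - 4 = 2
a(10) = -2 - (-6) = 4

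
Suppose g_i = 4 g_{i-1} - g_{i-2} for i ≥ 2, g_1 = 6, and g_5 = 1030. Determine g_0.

Let g_0 = w.
g_2 = 24 - w
g_3 = 90 - 4w
g_4 = 336 - 15w
g_5 = 1254 - 56w
So 1254 - 56w = 1030, giving w = 4.

4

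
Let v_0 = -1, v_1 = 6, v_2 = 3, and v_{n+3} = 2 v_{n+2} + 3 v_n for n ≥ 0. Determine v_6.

v_3 = 2·3 + 3·(-1) = 3
v_4 = 2·3 + 3·6 = 24
v_5 = 2·24 + 3·3 = 57
v_6 = 2·57 + 3·3 = 123

123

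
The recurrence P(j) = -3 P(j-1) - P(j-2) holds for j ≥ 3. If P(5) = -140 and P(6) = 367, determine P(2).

4

Rearranging, P(j-2) = -(P(j) + 3 P(j-1)).
P(4) = -(367 + 3*(-140)) = 53
P(3) = -(-140 + 3*53) = -19
P(2) = -(53 + 3*(-19)) = 4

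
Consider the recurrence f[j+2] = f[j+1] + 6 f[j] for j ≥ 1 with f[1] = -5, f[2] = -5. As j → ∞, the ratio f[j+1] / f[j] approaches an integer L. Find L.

The characteristic equation is r^2 - r - 6 = 0, which factors as (r - 3)(r + 2) = 0.
So the roots are 3 and -2. Since |3| > |-2| and the coefficient of 3^j is non-zero, the ratio tends to 3.

3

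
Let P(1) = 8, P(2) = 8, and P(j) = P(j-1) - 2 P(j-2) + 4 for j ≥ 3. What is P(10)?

-64

P(3) = 8 - 2*8 + 4 = -4
P(4) = (-4) - 2*8 + 4 = -16
P(5) = (-16) - 2*(-4) + 4 = -4
P(6) = (-4) - 2*(-16) + 4 = 32
P(7) = 32 - 2*(-4) + 4 = 44
P(8) = 44 - 2*32 + 4 = -16
P(9) = (-16) - 2*44 + 4 = -100
P(10) = (-100) - 2*(-16) + 4 = -64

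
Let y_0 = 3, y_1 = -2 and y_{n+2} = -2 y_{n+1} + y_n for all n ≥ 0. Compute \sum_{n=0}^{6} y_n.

164

y_2 = -2*(-2) + 3 = 7
y_3 = -2*7 + (-2) = -16
y_4 = -2*(-16) + 7 = 39
y_5 = -2*39 + (-16) = -94
y_6 = -2*(-94) + 39 = 227
Sum = 3 + (-2) + 7 + (-16) + 39 + (-94) + 227 = 164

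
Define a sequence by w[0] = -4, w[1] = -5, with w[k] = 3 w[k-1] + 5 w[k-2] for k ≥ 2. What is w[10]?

-3044585

w[2] = 3·(-5) + 5·(-4) = -35
w[3] = 3·(-35) + 5·(-5) = -130
w[4] = 3·(-130) + 5·(-35) = -565
w[5] = 3·(-565) + 5·(-130) = -2345
w[6] = 3·(-2345) + 5·(-565) = -9860
w[7] = 3·(-9860) + 5·(-2345) = -41305
w[8] = 3·(-41305) + 5·(-9860) = -173215
w[9] = 3·(-173215) + 5·(-41305) = -726170
w[10] = 3·(-726170) + 5·(-173215) = -3044585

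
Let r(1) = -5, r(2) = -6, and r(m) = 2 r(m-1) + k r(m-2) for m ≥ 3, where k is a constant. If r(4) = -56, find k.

r(3) = -12 - 5k
r(4) = -24 - 16k
So -24 - 16k = -56, giving k = 2.

2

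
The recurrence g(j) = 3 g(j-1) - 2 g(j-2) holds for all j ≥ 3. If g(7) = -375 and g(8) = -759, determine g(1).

3

Rearranging, g(j-2) = (g(j) - 3 g(j-1)) / -2.
g(6) = (-759 - 3·(-375)) / -2 = 366/-2 = -183
g(5) = (-375 - 3·(-183)) / -2 = 174/-2 = -87
g(4) = (-183 - 3·(-87)) / -2 = 78/-2 = -39
g(3) = (-87 - 3·(-39)) / -2 = 30/-2 = -15
g(2) = (-39 - 3·(-15)) / -2 = 6/-2 = -3
g(1) = (-15 - 3·(-3)) / -2 = -6/-2 = 3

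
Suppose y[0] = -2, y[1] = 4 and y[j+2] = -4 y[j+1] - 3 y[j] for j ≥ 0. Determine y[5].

y[2] = -4*4 - 3*(-2) = -10
y[3] = -4*(-10) - 3*4 = 28
y[4] = -4*28 - 3*(-10) = -82
y[5] = -4*(-82) - 3*28 = 244

244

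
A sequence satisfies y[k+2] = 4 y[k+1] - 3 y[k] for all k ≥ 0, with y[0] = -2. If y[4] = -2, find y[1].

Let y[1] = v.
y[2] = 6 + 4v
y[3] = 24 + 13v
y[4] = 78 + 40v
So 78 + 40v = -2, giving v = -2.

-2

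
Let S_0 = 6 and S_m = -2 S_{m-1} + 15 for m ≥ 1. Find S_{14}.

The fixed point is 15/(1 + 2) = 5, so S_m - 5 = -2(S_{m-1} - 5).
Hence S_m = 1·(-2)^m + 5.
S_{14} = 1·(-2)^{14} + 5 = 1·16384 + 5 = 16389.

16389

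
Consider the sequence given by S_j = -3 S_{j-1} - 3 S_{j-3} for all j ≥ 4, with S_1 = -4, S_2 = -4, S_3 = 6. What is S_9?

S_4 = -3(6) - 3(-4) = -6
S_5 = -3(-6) - 3(-4) = 30
S_6 = -3(30) - 3(6) = -108
S_7 = -3(-108) - 3(-6) = 342
S_8 = -3(342) - 3(30) = -1116
S_9 = -3(-1116) - 3(-108) = 3672

3672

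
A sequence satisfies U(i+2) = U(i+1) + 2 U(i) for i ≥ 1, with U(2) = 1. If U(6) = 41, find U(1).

Let U(1) = z.
U(3) = 1 + 2z
U(4) = 3 + 2z
U(5) = 5 + 6z
U(6) = 11 + 10z
So 11 + 10z = 41, giving z = 3.

3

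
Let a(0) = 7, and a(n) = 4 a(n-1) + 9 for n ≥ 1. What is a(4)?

a(1) = 4(7) + 9 = 37
a(2) = 4(37) + 9 = 157
a(3) = 4(157) + 9 = 637
a(4) = 4(637) + 9 = 2557

2557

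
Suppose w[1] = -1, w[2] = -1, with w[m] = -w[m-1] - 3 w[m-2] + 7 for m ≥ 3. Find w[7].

w[3] = -(-1) - 3(-1) + 7 = 11
w[4] = -11 - 3(-1) + 7 = -1
w[5] = -(-1) - 3(11) + 7 = -25
w[6] = -(-25) - 3(-1) + 7 = 35
w[7] = -35 - 3(-25) + 7 = 47

47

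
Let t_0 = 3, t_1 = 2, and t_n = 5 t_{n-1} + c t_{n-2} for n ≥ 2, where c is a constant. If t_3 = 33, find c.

-1

t_2 = 10 + 3c
t_3 = 50 + 17c
So 50 + 17c = 33, giving c = -1.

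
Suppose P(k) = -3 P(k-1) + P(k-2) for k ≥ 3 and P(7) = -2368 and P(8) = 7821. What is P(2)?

9

Rearranging, P(k-2) = P(k) + 3 P(k-1).
P(6) = 7821 + 3·(-2368) = 717
P(5) = -2368 + 3·717 = -217
P(4) = 717 + 3·(-217) = 66
P(3) = -217 + 3·66 = -19
P(2) = 66 + 3·(-19) = 9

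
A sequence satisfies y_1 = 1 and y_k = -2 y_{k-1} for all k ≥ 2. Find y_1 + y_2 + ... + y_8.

y_2 = -2*1 = -2
y_3 = -2*(-2) = 4
y_4 = -2*4 = -8
y_5 = -2*(-8) = 16
y_6 = -2*16 = -32
y_7 = -2*(-32) = 64
y_8 = -2*64 = -128
Sum = 1 + (-2) + 4 + (-8) + 16 + (-32) + 64 + (-128) = -85

-85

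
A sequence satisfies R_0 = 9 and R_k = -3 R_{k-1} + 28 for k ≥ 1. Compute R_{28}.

The fixed point is 28/(1 + 3) = 7, so R_k - 7 = -3(R_{k-1} - 7).
Hence R_k = 2·(-3)^k + 7.
R_{28} = 2·(-3)^{28} + 7 = 2·22876792454961 + 7 = 45753584909929.

45753584909929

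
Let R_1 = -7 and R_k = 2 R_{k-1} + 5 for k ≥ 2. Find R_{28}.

The fixed point is 5/(1 - 2) = -5, so R_k + 5 = 2(R_{k-1} + 5).
Hence R_k = -2·2^{k-1} - 5.
R_{28} = -2·2^{27} - 5 = -2·134217728 - 5 = -268435461.

-268435461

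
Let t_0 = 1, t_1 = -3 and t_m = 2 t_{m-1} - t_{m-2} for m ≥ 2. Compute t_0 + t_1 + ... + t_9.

-170

t_2 = 2(-3) - 1 = -7
t_3 = 2(-7) - (-3) = -11
t_4 = 2(-11) - (-7) = -15
t_5 = 2(-15) - (-11) = -19
t_6 = 2(-19) - (-15) = -23
t_7 = 2(-23) - (-19) = -27
t_8 = 2(-27) - (-23) = -31
t_9 = 2(-31) - (-27) = -35
Sum = 1 + (-3) + (-7) + (-11) + (-15) + (-19) + (-23) + (-27) + (-31) + (-35) = -170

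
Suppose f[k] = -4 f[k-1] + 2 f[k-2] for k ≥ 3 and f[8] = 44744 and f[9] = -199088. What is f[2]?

Rearranging, f[k-2] = (f[k] + 4 f[k-1]) / 2.
f[7] = (-199088 + 4·44744) / 2 = -20112/2 = -10056
f[6] = (44744 + 4·(-10056)) / 2 = 4520/2 = 2260
f[5] = (-10056 + 4·2260) / 2 = -1016/2 = -508
f[4] = (2260 + 4·(-508)) / 2 = 228/2 = 114
f[3] = (-508 + 4·114) / 2 = -52/2 = -26
f[2] = (114 + 4·(-26)) / 2 = 10/2 = 5

5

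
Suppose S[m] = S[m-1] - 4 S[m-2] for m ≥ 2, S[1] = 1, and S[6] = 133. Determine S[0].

Let S[0] = x.
S[2] = 1 - 4x
S[3] = -3 - 4x
S[4] = -7 + 12x
S[5] = 5 + 28x
S[6] = 33 - 20x
So 33 - 20x = 133, giving x = -5.

-5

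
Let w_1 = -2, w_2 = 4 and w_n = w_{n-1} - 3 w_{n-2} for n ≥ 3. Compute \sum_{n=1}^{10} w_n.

-398

w_3 = 4 - 3(-2) = 10
w_4 = 10 - 3(4) = -2
w_5 = (-2) - 3(10) = -32
w_6 = (-32) - 3(-2) = -26
w_7 = (-26) - 3(-32) = 70
w_8 = 70 - 3(-26) = 148
w_9 = 148 - 3(70) = -62
w_{10} = (-62) - 3(148) = -506
Sum = (-2) + 4 + 10 + (-2) + (-32) + (-26) + 70 + 148 + (-62) + (-506) = -398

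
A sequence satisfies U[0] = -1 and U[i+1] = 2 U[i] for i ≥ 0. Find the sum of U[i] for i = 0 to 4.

U[1] = 2(-1) = -2
U[2] = 2(-2) = -4
U[3] = 2(-4) = -8
U[4] = 2(-8) = -16
Sum = (-1) + (-2) + (-4) + (-8) + (-16) = -31

-31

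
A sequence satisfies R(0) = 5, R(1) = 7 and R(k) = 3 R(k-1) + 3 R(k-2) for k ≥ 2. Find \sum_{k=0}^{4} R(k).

672

R(2) = 3(7) + 3(5) = 36
R(3) = 3(36) + 3(7) = 129
R(4) = 3(129) + 3(36) = 495
Sum = 5 + 7 + 36 + 129 + 495 = 672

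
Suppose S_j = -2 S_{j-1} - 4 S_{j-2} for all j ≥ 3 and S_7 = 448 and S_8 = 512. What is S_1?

Rearranging, S_{j-2} = (S_j + 2 S_{j-1}) / -4.
S_6 = (512 + 2*448) / -4 = 1408/-4 = -352
S_5 = (448 + 2*(-352)) / -4 = -256/-4 = 64
S_4 = (-352 + 2*64) / -4 = -224/-4 = 56
S_3 = (64 + 2*56) / -4 = 176/-4 = -44
S_2 = (56 + 2*(-44)) / -4 = -32/-4 = 8
S_1 = (-44 + 2*8) / -4 = -28/-4 = 7

7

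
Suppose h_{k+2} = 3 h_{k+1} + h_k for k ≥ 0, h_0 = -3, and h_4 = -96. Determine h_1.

Let h_1 = w.
h_2 = -3 + 3w
h_3 = -9 + 10w
h_4 = -30 + 33w
So -30 + 33w = -96, giving w = -2.

-2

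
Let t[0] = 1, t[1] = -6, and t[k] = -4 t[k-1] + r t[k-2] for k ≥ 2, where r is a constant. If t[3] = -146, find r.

5

t[2] = 24 + r
t[3] = -96 - 10r
So -96 - 10r = -146, giving r = 5.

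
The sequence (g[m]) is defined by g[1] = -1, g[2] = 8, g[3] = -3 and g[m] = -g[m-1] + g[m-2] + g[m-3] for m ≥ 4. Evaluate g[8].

g[4] = -(-3) + 8 + (-1) = 10
g[5] = -10 + (-3) + 8 = -5
g[6] = -(-5) + 10 + (-3) = 12
g[7] = -12 + (-5) + 10 = -7
g[8] = -(-7) + 12 + (-5) = 14

14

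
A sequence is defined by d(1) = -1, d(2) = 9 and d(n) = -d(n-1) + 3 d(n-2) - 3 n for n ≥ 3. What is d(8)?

d(3) = -9 + 3·(-1) - 9 = -21
d(4) = -(-21) + 3·9 - 12 = 36
d(5) = -36 + 3·(-21) - 15 = -114
d(6) = -(-114) + 3·36 - 18 = 204
d(7) = -204 + 3·(-114) - 21 = -567
d(8) = -(-567) + 3·204 - 24 = 1155

1155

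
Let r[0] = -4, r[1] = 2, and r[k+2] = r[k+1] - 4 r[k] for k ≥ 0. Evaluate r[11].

6858

r[2] = 2 - 4·(-4) = 18
r[3] = 18 - 4·2 = 10
r[4] = 10 - 4·18 = -62
r[5] = (-62) - 4·10 = -102
r[6] = (-102) - 4·(-62) = 146
r[7] = 146 - 4·(-102) = 554
r[8] = 554 - 4·146 = -30
r[9] = (-30) - 4·554 = -2246
r[10] = (-2246) - 4·(-30) = -2126
r[11] = (-2126) - 4·(-2246) = 6858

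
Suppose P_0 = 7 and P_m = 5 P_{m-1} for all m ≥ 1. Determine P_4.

4375

P_1 = 5·7 = 35
P_2 = 5·35 = 175
P_3 = 5·175 = 875
P_4 = 5·875 = 4375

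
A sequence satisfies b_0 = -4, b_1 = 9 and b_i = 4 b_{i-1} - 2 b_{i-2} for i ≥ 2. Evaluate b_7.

21688

b_2 = 4(9) - 2(-4) = 44
b_3 = 4(44) - 2(9) = 158
b_4 = 4(158) - 2(44) = 544
b_5 = 4(544) - 2(158) = 1860
b_6 = 4(1860) - 2(544) = 6352
b_7 = 4(6352) - 2(1860) = 21688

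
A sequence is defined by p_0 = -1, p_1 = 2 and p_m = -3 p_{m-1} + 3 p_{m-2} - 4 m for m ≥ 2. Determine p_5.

p_2 = -3(2) + 3(-1) - 8 = -17
p_3 = -3(-17) + 3(2) - 12 = 45
p_4 = -3(45) + 3(-17) - 16 = -202
p_5 = -3(-202) + 3(45) - 20 = 721

721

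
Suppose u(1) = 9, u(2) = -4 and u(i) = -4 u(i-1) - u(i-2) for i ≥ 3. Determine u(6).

-332

u(3) = -4·(-4) - 9 = 7
u(4) = -4·7 - (-4) = -24
u(5) = -4·(-24) - 7 = 89
u(6) = -4·89 - (-24) = -332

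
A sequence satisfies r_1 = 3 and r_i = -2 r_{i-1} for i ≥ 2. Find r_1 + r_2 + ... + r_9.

513

r_2 = -2*3 = -6
r_3 = -2*(-6) = 12
r_4 = -2*12 = -24
r_5 = -2*(-24) = 48
r_6 = -2*48 = -96
r_7 = -2*(-96) = 192
r_8 = -2*192 = -384
r_9 = -2*(-384) = 768
Sum = 3 + (-6) + 12 + (-24) + 48 + (-96) + 192 + (-384) + 768 = 513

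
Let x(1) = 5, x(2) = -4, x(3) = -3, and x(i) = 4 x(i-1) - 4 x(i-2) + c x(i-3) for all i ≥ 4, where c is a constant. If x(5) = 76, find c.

x(4) = 4 + 5c
x(5) = 28 + 16c
So 28 + 16c = 76, giving c = 3.

3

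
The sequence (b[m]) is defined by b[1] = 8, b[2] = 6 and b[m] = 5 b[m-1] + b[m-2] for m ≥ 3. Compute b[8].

142526

b[3] = 5·6 + 8 = 38
b[4] = 5·38 + 6 = 196
b[5] = 5·196 + 38 = 1018
b[6] = 5·1018 + 196 = 5286
b[7] = 5·5286 + 1018 = 27448
b[8] = 5·27448 + 5286 = 142526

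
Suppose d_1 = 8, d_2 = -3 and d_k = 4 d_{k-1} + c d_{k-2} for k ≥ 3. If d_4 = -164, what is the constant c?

d_3 = -12 + 8c
d_4 = -48 + 29c
So -48 + 29c = -164, giving c = -4.

-4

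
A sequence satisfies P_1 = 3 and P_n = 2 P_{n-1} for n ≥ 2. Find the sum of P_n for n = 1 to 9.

1533

P_2 = 2·3 = 6
P_3 = 2·6 = 12
P_4 = 2·12 = 24
P_5 = 2·24 = 48
P_6 = 2·48 = 96
P_7 = 2·96 = 192
P_8 = 2·192 = 384
P_9 = 2·384 = 768
Sum = 3 + 6 + 12 + 24 + 48 + 96 + 192 + 384 + 768 = 1533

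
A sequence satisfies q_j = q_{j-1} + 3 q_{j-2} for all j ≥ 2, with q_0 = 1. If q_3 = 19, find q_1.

Let q_1 = x.
q_2 = 3 + x
q_3 = 3 + 4x
So 3 + 4x = 19, giving x = 4.

4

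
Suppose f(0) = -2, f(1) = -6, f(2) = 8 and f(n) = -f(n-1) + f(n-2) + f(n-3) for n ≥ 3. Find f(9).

-46

f(3) = -8 + (-6) + (-2) = -16
f(4) = -(-16) + 8 + (-6) = 18
f(5) = -18 + (-16) + 8 = -26
f(6) = -(-26) + 18 + (-16) = 28
f(7) = -28 + (-26) + 18 = -36
f(8) = -(-36) + 28 + (-26) = 38
f(9) = -38 + (-36) + 28 = -46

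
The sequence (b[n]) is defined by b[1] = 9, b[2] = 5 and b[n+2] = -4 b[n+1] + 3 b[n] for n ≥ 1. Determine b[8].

b[3] = -4(5) + 3(9) = 7
b[4] = -4(7) + 3(5) = -13
b[5] = -4(-13) + 3(7) = 73
b[6] = -4(73) + 3(-13) = -331
b[7] = -4(-331) + 3(73) = 1543
b[8] = -4(1543) + 3(-331) = -7165

-7165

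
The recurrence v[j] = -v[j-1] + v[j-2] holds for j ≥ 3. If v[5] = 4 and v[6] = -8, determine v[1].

Rearranging, v[j-2] = v[j] + v[j-1].
v[4] = -8 + 4 = -4
v[3] = 4 + (-4) = 0
v[2] = -4 + 0 = -4
v[1] = 0 + (-4) = -4

-4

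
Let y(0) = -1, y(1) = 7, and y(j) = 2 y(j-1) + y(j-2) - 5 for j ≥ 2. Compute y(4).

39

y(2) = 2*7 + (-1) - 5 = 8
y(3) = 2*8 + 7 - 5 = 18
y(4) = 2*18 + 8 - 5 = 39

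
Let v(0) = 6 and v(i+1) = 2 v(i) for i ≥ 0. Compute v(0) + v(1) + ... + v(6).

762

v(1) = 2*6 = 12
v(2) = 2*12 = 24
v(3) = 2*24 = 48
v(4) = 2*48 = 96
v(5) = 2*96 = 192
v(6) = 2*192 = 384
Sum = 6 + 12 + 24 + 48 + 96 + 192 + 384 = 762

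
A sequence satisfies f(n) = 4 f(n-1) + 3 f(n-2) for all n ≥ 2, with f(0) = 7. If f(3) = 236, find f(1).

Let f(1) = v.
f(2) = 21 + 4v
f(3) = 84 + 19v
So 84 + 19v = 236, giving v = 8.

8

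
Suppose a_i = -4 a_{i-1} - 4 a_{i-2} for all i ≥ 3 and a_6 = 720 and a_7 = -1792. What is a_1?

5

Rearranging, a_{i-2} = (a_i + 4 a_{i-1}) / -4.
a_5 = (-1792 + 4·720) / -4 = 1088/-4 = -272
a_4 = (720 + 4·(-272)) / -4 = -368/-4 = 92
a_3 = (-272 + 4·92) / -4 = 96/-4 = -24
a_2 = (92 + 4·(-24)) / -4 = -4/-4 = 1
a_1 = (-24 + 4·1) / -4 = -20/-4 = 5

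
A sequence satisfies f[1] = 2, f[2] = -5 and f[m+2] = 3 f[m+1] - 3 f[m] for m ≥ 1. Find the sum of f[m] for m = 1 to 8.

-171

f[3] = 3(-5) - 3(2) = -21
f[4] = 3(-21) - 3(-5) = -48
f[5] = 3(-48) - 3(-21) = -81
f[6] = 3(-81) - 3(-48) = -99
f[7] = 3(-99) - 3(-81) = -54
f[8] = 3(-54) - 3(-99) = 135
Sum = 2 + (-5) + (-21) + (-48) + (-81) + (-99) + (-54) + 135 = -171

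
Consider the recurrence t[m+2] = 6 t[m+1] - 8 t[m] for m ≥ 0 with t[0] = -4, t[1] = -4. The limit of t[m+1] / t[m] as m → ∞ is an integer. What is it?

The characteristic equation is r^2 - 6r + 8 = 0, which factors as (r - 4)(r - 2) = 0.
So the roots are 4 and 2. Since |4| > |2| and the coefficient of 4^m is non-zero, the ratio tends to 4.

4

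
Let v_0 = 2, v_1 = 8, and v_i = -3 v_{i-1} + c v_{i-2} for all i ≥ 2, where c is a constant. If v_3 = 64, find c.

v_2 = -24 + 2c
v_3 = 72 + 2c
So 72 + 2c = 64, giving c = -4.

-4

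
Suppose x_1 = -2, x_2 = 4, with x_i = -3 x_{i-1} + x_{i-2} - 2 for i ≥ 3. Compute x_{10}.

65762

x_3 = -3·4 + (-2) - 2 = -16
x_4 = -3·(-16) + 4 - 2 = 50
x_5 = -3·50 + (-16) - 2 = -168
x_6 = -3·(-168) + 50 - 2 = 552
x_7 = -3·552 + (-168) - 2 = -1826
x_8 = -3·(-1826) + 552 - 2 = 6028
x_9 = -3·6028 + (-1826) - 2 = -19912
x_{10} = -3·(-19912) + 6028 - 2 = 65762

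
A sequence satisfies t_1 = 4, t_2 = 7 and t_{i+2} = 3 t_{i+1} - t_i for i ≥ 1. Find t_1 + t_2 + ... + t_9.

t_3 = 3(7) - 4 = 17
t_4 = 3(17) - 7 = 44
t_5 = 3(44) - 17 = 115
t_6 = 3(115) - 44 = 301
t_7 = 3(301) - 115 = 788
t_8 = 3(788) - 301 = 2063
t_9 = 3(2063) - 788 = 5401
Sum = 4 + 7 + 17 + 44 + 115 + 301 + 788 + 2063 + 5401 = 8740

8740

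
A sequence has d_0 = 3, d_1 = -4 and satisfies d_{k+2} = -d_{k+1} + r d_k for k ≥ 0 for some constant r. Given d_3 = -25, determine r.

3

d_2 = 4 + 3r
d_3 = -4 - 7r
So -4 - 7r = -25, giving r = 3.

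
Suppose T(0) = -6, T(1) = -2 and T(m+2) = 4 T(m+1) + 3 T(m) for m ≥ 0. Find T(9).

T(2) = 4*(-2) + 3*(-6) = -26
T(3) = 4*(-26) + 3*(-2) = -110
T(4) = 4*(-110) + 3*(-26) = -518
T(5) = 4*(-518) + 3*(-110) = -2402
T(6) = 4*(-2402) + 3*(-518) = -11162
T(7) = 4*(-11162) + 3*(-2402) = -51854
T(8) = 4*(-51854) + 3*(-11162) = -240902
T(9) = 4*(-240902) + 3*(-51854) = -1119170

-1119170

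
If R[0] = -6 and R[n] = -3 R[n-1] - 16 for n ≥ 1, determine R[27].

The fixed point is -16/(1 + 3) = -4, so R[n] + 4 = -3(R[n-1] + 4).
Hence R[n] = -2·(-3)^n - 4.
R[27] = -2·(-3)^{27} - 4 = -2·-7625597484987 - 4 = 15251194969970.

15251194969970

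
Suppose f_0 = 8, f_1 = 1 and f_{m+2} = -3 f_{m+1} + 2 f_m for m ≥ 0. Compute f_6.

f_2 = -3*1 + 2*8 = 13
f_3 = -3*13 + 2*1 = -37
f_4 = -3*(-37) + 2*13 = 137
f_5 = -3*137 + 2*(-37) = -485
f_6 = -3*(-485) + 2*137 = 1729

1729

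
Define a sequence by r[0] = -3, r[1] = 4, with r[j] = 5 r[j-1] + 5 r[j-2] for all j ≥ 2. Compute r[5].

r[2] = 5·4 + 5·(-3) = 5
r[3] = 5·5 + 5·4 = 45
r[4] = 5·45 + 5·5 = 250
r[5] = 5·250 + 5·45 = 1475

1475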